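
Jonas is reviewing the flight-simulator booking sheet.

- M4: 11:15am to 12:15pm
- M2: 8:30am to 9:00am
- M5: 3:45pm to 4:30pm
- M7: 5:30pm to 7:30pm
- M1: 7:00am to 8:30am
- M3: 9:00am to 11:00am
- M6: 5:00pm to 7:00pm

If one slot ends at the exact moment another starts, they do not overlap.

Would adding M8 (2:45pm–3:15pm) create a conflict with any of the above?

M1: ends 8:30am at or before M8 starts 2:45pm → clear.
M2: ends 9:00am at or before M8 starts 2:45pm → clear.
M3: ends 11:00am at or before M8 starts 2:45pm → clear.
M4: ends 12:15pm at or before M8 starts 2:45pm → clear.
M5: starts 3:45pm at or after M8 ends 3:15pm → clear.
M6: starts 5:00pm at or after M8 ends 3:15pm → clear.
M7: starts 5:30pm at or after M8 ends 3:15pm → clear.

No — it doesn't clash with anything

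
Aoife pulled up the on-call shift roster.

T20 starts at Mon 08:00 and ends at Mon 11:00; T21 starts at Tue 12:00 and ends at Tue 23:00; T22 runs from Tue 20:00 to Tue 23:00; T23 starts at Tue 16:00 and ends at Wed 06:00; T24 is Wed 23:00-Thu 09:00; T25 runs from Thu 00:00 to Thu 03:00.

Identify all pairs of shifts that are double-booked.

T21 & T22, T21 & T23, T22 & T23, T24 & T25

Two intervals overlap when each starts before the other ends.
Sorted by start: T20, T21, T23, T22, T24, T25.
T21 starts after T20 ends — done with T20.
T23 starts before T21 ends → T21 and T23 overlap.
T22 starts before T21 ends → T21 and T22 overlap.
T24 starts after T21 ends — done with T21.
T22 starts before T23 ends → T23 and T22 overlap.
T24 starts after T23 ends — done with T23.
T24 starts after T22 ends — done with T22.
T25 starts before T24 ends → T24 and T25 overlap.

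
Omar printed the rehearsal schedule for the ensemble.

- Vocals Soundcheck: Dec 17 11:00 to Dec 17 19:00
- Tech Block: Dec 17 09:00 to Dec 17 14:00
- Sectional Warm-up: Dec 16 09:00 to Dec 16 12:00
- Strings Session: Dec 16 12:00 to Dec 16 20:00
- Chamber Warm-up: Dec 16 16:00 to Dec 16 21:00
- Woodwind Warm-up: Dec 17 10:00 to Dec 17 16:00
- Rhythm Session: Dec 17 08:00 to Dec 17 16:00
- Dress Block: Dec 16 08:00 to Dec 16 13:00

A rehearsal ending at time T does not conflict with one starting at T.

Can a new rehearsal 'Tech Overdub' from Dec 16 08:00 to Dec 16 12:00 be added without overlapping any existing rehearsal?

Dress Block: starts Dec 16 08:00 before Tech Overdub ends Dec 16 12:00, and ends Dec 16 13:00 after Tech Overdub starts Dec 16 08:00 → overlap.
Sectional Warm-up: starts Dec 16 09:00 before Tech Overdub ends Dec 16 12:00, and ends Dec 16 12:00 after Tech Overdub starts Dec 16 08:00 → overlap.
Strings Session: starts Dec 16 12:00 at or after Tech Overdub ends Dec 16 12:00 → clear.
Chamber Warm-up: starts Dec 16 16:00 at or after Tech Overdub ends Dec 16 12:00 → clear.
Rhythm Session: starts Dec 17 08:00 at or after Tech Overdub ends Dec 16 12:00 → clear.
Tech Block: starts Dec 17 09:00 at or after Tech Overdub ends Dec 16 12:00 → clear.
Woodwind Warm-up: starts Dec 17 10:00 at or after Tech Overdub ends Dec 16 12:00 → clear.
Vocals Soundcheck: starts Dec 17 11:00 at or after Tech Overdub ends Dec 16 12:00 → clear.
Tech Overdub overlaps Dress Block, Sectional Warm-up.

No — it overlaps Dress Block, Sectional Warm-up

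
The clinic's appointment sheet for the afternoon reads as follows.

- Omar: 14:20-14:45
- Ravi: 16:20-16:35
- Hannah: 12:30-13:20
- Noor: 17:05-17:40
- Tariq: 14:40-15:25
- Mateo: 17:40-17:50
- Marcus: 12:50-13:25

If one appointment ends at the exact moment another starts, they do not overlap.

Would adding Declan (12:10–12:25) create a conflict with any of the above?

Hannah: starts 12:30 at or after Declan ends 12:25 → clear.
Marcus: starts 12:50 at or after Declan ends 12:25 → clear.
Omar: starts 14:20 at or after Declan ends 12:25 → clear.
Tariq: starts 14:40 at or after Declan ends 12:25 → clear.
Ravi: starts 16:20 at or after Declan ends 12:25 → clear.
Noor: starts 17:05 at or after Declan ends 12:25 → clear.
Mateo: starts 17:40 at or after Declan ends 12:25 → clear.

No — it doesn't clash with anything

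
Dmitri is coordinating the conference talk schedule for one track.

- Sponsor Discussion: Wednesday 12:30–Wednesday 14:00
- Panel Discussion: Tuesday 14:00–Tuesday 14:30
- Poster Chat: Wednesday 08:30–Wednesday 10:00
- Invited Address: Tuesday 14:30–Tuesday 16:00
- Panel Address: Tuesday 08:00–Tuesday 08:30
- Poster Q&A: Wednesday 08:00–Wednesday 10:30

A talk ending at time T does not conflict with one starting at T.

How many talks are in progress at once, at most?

2

Sort all start/end points and keep a running count:
Tuesday 08:00 start Panel Address → 1
Tuesday 08:30 end Panel Address → 0
Tuesday 14:00 start Panel Discussion → 1
Tuesday 14:30 end Panel Discussion → 0
Tuesday 14:30 start Invited Address → 1
Tuesday 16:00 end Invited Address → 0
Wednesday 08:00 start Poster Q&A → 1
Wednesday 08:30 start Poster Chat → 2
Wednesday 10:00 end Poster Chat → 1
Wednesday 10:30 end Poster Q&A → 0
Wednesday 12:30 start Sponsor Discussion → 1
Wednesday 14:00 end Sponsor Discussion → 0
Peak is 2, at Wednesday 08:30 (Poster Chat, Poster Q&A).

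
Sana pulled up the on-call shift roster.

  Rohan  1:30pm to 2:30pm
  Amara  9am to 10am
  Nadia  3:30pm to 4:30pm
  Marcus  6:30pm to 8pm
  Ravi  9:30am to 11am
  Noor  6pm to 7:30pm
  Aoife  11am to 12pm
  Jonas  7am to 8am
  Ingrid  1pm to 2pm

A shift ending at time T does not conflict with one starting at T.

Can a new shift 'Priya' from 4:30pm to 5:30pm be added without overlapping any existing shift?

Jonas: ends 8am at or before Priya starts 4:30pm → clear.
Amara: ends 10am at or before Priya starts 4:30pm → clear.
Ravi: ends 11am at or before Priya starts 4:30pm → clear.
Aoife: ends 12pm at or before Priya starts 4:30pm → clear.
Ingrid: ends 2pm at or before Priya starts 4:30pm → clear.
Rohan: ends 2:30pm at or before Priya starts 4:30pm → clear.
Nadia: ends 4:30pm at or before Priya starts 4:30pm → clear.
Noor: starts 6pm at or after Priya ends 5:30pm → clear.
Marcus: starts 6:30pm at or after Priya ends 5:30pm → clear.

Yes — the slot is free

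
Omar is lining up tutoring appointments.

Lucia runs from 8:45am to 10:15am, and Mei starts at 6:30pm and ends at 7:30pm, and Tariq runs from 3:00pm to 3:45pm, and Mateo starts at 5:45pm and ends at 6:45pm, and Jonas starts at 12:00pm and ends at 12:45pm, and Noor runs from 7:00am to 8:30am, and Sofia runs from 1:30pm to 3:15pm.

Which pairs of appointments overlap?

Check each pair: they overlap iff neither finishes before the other starts.
Sorted by start: Noor, Lucia, Jonas, Sofia, Tariq, Mateo, Mei.
Lucia starts after Noor ends; Noor is clear from here.
Jonas starts after Lucia ends; Lucia is clear from here.
Sofia starts after Jonas ends; Jonas is clear from here.
Tariq starts before Sofia ends → Sofia and Tariq overlap.
Mateo starts after Sofia ends; Sofia is clear from here.
Mateo starts after Tariq ends; Tariq is clear from here.
Mei starts before Mateo ends → Mateo and Mei overlap.

Mateo & Mei, Sofia & Tariq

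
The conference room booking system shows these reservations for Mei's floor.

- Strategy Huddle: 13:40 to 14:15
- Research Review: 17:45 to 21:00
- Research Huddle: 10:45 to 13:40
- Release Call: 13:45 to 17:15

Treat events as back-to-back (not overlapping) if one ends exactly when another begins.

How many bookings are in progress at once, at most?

2

Sort all start/end points and keep a running count:
10:45 start Research Huddle → 1
13:40 end Research Huddle → 0
13:40 start Strategy Huddle → 1
13:45 start Release Call → 2
14:15 end Strategy Huddle → 1
17:15 end Release Call → 0
17:45 start Research Review → 1
21:00 end Research Review → 0
Peak is 2, at 13:45 (Release Call, Strategy Huddle).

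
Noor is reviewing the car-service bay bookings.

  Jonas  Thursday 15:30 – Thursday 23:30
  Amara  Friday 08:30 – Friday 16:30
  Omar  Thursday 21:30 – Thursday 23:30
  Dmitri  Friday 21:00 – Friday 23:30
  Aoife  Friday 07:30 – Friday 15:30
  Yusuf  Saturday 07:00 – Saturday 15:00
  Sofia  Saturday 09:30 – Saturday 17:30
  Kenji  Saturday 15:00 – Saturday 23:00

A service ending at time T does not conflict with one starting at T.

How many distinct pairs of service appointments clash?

4

Sorted by start: Jonas, Omar, Aoife, Amara, Dmitri, Yusuf, Sofia, Kenji.
Omar starts before Jonas ends → Jonas and Omar overlap.
Aoife starts after Jonas ends; Jonas is clear from here.
Aoife starts after Omar ends; Omar is clear from here.
Amara starts before Aoife ends → Aoife and Amara overlap.
Dmitri starts after Aoife ends; Aoife is clear from here.
Dmitri starts after Amara ends; Amara is clear from here.
Yusuf starts after Dmitri ends; Dmitri is clear from here.
Sofia starts before Yusuf ends → Yusuf and Sofia overlap.
Kenji starts exactly when Yusuf ends (back-to-back, no overlap).
Kenji starts before Sofia ends → Sofia and Kenji overlap.
Overlapping pairs: Amara & Aoife, Jonas & Omar, Kenji & Sofia, Sofia & Yusuf — 4 in total.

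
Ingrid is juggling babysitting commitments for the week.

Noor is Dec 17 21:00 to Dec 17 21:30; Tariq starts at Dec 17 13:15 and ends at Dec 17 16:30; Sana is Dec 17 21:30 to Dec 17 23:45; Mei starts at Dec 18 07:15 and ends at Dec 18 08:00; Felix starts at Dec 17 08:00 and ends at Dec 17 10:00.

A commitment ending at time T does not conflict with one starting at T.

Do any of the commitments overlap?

Sorted by start: Felix, Tariq, Noor, Sana, Mei.
Tariq starts after Felix ends, so Felix has no further overlaps.
Noor starts after Tariq ends, so Tariq has no further overlaps.
Sana starts exactly when Noor ends (back-to-back, no overlap), so Noor has no further overlaps.
Mei starts after Sana ends.
Every pair is clear; the schedule has no overlaps.

No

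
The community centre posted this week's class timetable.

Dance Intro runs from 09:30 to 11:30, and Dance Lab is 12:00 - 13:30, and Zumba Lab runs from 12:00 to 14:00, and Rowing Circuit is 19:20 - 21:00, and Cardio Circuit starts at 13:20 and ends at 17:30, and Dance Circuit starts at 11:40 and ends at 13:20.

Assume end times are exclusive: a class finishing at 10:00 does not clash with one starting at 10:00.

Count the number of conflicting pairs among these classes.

5

Sorted by start: Dance Intro, Dance Circuit, Zumba Lab, Dance Lab, Cardio Circuit, Rowing Circuit.
Dance Circuit starts after Dance Intro ends; Dance Intro is clear from here.
Zumba Lab starts before Dance Circuit ends → Dance Circuit and Zumba Lab overlap.
Dance Lab starts before Dance Circuit ends → Dance Circuit and Dance Lab overlap.
Cardio Circuit starts exactly when Dance Circuit ends (back-to-back, no overlap); Dance Circuit is clear from here.
Dance Lab starts before Zumba Lab ends → Zumba Lab and Dance Lab overlap.
Cardio Circuit starts before Zumba Lab ends → Zumba Lab and Cardio Circuit overlap.
Rowing Circuit starts after Zumba Lab ends.
Cardio Circuit starts before Dance Lab ends → Dance Lab and Cardio Circuit overlap.
Rowing Circuit starts after Dance Lab ends.
Rowing Circuit starts after Cardio Circuit ends.
Overlapping pairs: Cardio Circuit & Dance Lab, Cardio Circuit & Zumba Lab, Dance Circuit & Dance Lab, Dance Circuit & Zumba Lab, Dance Lab & Zumba Lab — 5 in total.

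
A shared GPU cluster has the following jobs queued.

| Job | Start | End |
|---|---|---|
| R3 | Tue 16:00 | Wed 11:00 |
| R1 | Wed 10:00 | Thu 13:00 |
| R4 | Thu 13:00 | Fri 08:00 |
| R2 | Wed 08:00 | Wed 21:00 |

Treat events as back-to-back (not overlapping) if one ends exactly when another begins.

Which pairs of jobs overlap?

Sorted by start: R3, R2, R1, R4.
R2 starts before R3 ends → R3 and R2 overlap.
R1 starts before R3 ends → R3 and R1 overlap.
R4 starts after R3 ends.
R1 starts before R2 ends → R2 and R1 overlap.
R4 starts after R2 ends.
R4 starts exactly when R1 ends (back-to-back, no overlap).

R1 & R2, R1 & R3, R2 & R3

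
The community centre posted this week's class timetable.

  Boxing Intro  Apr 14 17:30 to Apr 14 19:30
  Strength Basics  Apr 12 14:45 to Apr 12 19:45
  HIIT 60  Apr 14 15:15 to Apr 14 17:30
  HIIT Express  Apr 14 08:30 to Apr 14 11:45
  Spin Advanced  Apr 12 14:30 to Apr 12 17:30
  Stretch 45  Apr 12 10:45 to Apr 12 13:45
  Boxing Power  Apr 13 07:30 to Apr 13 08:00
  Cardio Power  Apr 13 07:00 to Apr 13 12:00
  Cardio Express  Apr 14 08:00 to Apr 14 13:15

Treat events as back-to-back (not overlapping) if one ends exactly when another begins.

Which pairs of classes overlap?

Sorted by start: Stretch 45, Spin Advanced, Strength Basics, Cardio Power, Boxing Power, Cardio Express, HIIT Express, HIIT 60, Boxing Intro.
Spin Advanced starts after Stretch 45 ends, so nothing later overlaps Stretch 45 either.
Strength Basics starts before Spin Advanced ends → Spin Advanced and Strength Basics overlap.
Cardio Power starts after Spin Advanced ends, so nothing later overlaps Spin Advanced either.
Cardio Power starts after Strength Basics ends, so nothing later overlaps Strength Basics either.
Boxing Power starts before Cardio Power ends → Cardio Power and Boxing Power overlap.
Cardio Express starts after Cardio Power ends, so nothing later overlaps Cardio Power either.
Cardio Express starts after Boxing Power ends, so nothing later overlaps Boxing Power either.
HIIT Express starts before Cardio Express ends → Cardio Express and HIIT Express overlap.
HIIT 60 starts after Cardio Express ends, so nothing later overlaps Cardio Express either.
HIIT 60 starts after HIIT Express ends, so nothing later overlaps HIIT Express either.
Boxing Intro starts exactly when HIIT 60 ends (back-to-back, no overlap).

Boxing Power & Cardio Power, Cardio Express & HIIT Express, Spin Advanced & Strength Basics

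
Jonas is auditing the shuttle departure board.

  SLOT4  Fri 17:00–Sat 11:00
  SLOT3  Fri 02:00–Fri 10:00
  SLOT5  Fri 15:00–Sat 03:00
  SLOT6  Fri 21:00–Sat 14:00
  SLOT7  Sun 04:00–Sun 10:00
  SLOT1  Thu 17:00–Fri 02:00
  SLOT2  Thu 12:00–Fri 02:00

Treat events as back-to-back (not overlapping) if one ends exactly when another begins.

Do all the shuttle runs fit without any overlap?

Sorted by start: SLOT2, SLOT1, SLOT3, SLOT5, SLOT4, SLOT6, SLOT7.
SLOT1 starts before SLOT2 ends → SLOT2 and SLOT1 overlap.
That's a conflict, so the schedule is not conflict-free.

No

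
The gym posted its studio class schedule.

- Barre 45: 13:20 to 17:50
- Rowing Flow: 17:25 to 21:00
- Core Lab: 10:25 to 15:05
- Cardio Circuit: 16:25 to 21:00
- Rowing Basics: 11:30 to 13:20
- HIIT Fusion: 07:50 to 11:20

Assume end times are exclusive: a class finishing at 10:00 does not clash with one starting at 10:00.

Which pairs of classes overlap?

Sorted by start: HIIT Fusion, Core Lab, Rowing Basics, Barre 45, Cardio Circuit, Rowing Flow.
Core Lab starts before HIIT Fusion ends → HIIT Fusion and Core Lab overlap.
Rowing Basics starts after HIIT Fusion ends, so nothing later overlaps HIIT Fusion either.
Rowing Basics starts before Core Lab ends → Core Lab and Rowing Basics overlap.
Barre 45 starts before Core Lab ends → Core Lab and Barre 45 overlap.
Cardio Circuit starts after Core Lab ends, so nothing later overlaps Core Lab either.
Barre 45 starts exactly when Rowing Basics ends (back-to-back, no overlap), so nothing later overlaps Rowing Basics either.
Cardio Circuit starts before Barre 45 ends → Barre 45 and Cardio Circuit overlap.
Rowing Flow starts before Barre 45 ends → Barre 45 and Rowing Flow overlap.
Rowing Flow starts before Cardio Circuit ends → Cardio Circuit and Rowing Flow overlap.

Barre 45 & Cardio Circuit, Barre 45 & Core Lab, Barre 45 & Rowing Flow, Cardio Circuit & Rowing Flow, Core Lab & HIIT Fusion, Core Lab & Rowing Basics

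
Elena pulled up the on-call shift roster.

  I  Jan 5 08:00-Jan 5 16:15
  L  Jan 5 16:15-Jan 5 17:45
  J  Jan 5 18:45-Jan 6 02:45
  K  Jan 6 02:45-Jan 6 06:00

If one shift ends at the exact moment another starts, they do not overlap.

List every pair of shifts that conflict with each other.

none

Sorted by start: I, L, J, K.
L starts exactly when I ends (back-to-back, no overlap); I is clear from here.
J starts after L ends; L is clear from here.
K starts exactly when J ends (back-to-back, no overlap).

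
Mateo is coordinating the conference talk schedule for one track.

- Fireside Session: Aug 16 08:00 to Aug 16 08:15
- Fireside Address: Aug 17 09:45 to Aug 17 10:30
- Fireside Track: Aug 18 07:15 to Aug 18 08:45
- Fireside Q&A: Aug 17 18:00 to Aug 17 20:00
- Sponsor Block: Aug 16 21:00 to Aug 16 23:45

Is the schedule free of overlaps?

Check each pair: they overlap iff neither finishes before the other starts.
Sorted by start: Fireside Session, Sponsor Block, Fireside Address, Fireside Q&A, Fireside Track.
Sponsor Block starts after Fireside Session ends; Fireside Session is clear from here.
Fireside Address starts after Sponsor Block ends; Sponsor Block is clear from here.
Fireside Q&A starts after Fireside Address ends; Fireside Address is clear from here.
Fireside Track starts after Fireside Q&A ends.
Every pair is clear; the schedule has no overlaps.

Yes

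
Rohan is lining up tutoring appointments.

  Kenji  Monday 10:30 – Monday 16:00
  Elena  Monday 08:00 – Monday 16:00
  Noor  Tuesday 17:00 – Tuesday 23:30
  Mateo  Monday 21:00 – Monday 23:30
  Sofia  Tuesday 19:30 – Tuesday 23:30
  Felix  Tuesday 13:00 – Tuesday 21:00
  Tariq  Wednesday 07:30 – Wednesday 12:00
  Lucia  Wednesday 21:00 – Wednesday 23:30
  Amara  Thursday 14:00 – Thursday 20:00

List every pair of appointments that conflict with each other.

Two intervals overlap when each starts before the other ends.
Sorted by start: Elena, Kenji, Mateo, Felix, Noor, Sofia, Tariq, Lucia, Amara.
Kenji starts before Elena ends → Elena and Kenji overlap.
Mateo starts after Elena ends — done with Elena.
Mateo starts after Kenji ends — done with Kenji.
Felix starts after Mateo ends — done with Mateo.
Noor starts before Felix ends → Felix and Noor overlap.
Sofia starts before Felix ends → Felix and Sofia overlap.
Tariq starts after Felix ends — done with Felix.
Sofia starts before Noor ends → Noor and Sofia overlap.
Tariq starts after Noor ends — done with Noor.
Tariq starts after Sofia ends — done with Sofia.
Lucia starts after Tariq ends — done with Tariq.
Amara starts after Lucia ends.

Elena & Kenji, Felix & Noor, Felix & Sofia, Noor & Sofia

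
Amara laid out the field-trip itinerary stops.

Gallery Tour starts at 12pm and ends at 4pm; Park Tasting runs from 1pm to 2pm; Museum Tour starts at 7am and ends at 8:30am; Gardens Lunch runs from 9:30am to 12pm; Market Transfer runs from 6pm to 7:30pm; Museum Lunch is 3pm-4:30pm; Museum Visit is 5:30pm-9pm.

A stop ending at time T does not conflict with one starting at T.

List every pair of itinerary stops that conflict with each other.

Gallery Tour & Museum Lunch, Gallery Tour & Park Tasting, Market Transfer & Museum Visit

Check each pair: they overlap iff neither finishes before the other starts.
Sorted by start: Museum Tour, Gardens Lunch, Gallery Tour, Park Tasting, Museum Lunch, Museum Visit, Market Transfer.
Gardens Lunch starts after Museum Tour ends, so nothing later overlaps Museum Tour either.
Gallery Tour starts exactly when Gardens Lunch ends (back-to-back, no overlap), so nothing later overlaps Gardens Lunch either.
Park Tasting starts before Gallery Tour ends → Gallery Tour and Park Tasting overlap.
Museum Lunch starts before Gallery Tour ends → Gallery Tour and Museum Lunch overlap.
Museum Visit starts after Gallery Tour ends, so nothing later overlaps Gallery Tour either.
Museum Lunch starts after Park Tasting ends, so nothing later overlaps Park Tasting either.
Museum Visit starts after Museum Lunch ends, so nothing later overlaps Museum Lunch either.
Market Transfer starts before Museum Visit ends → Museum Visit and Market Transfer overlap.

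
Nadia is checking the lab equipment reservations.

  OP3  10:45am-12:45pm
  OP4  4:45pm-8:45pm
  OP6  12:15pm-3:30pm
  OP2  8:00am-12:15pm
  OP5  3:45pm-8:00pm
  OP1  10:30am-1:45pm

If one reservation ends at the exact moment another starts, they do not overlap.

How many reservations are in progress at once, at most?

3

Walk through starts and ends in time order (an end at T is processed before a start at T):
8:00am start OP2 → 1
10:30am start OP1 → 2
10:45am start OP3 → 3
12:15pm end OP2 → 2
12:15pm start OP6 → 3
12:45pm end OP3 → 2
1:45pm end OP1 → 1
3:30pm end OP6 → 0
3:45pm start OP5 → 1
4:45pm start OP4 → 2
8:00pm end OP5 → 1
8:45pm end OP4 → 0
Peak is 3, at 10:45am (OP1, OP2, OP3).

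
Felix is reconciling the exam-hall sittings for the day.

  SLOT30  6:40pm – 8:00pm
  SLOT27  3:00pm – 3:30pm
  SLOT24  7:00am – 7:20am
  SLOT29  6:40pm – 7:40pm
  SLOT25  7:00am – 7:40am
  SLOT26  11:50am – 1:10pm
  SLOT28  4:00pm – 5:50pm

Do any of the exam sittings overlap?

Yes

Check each pair: they overlap iff neither finishes before the other starts.
Sorted by start: SLOT24, SLOT25, SLOT26, SLOT27, SLOT28, SLOT29, SLOT30.
SLOT25 starts before SLOT24 ends → SLOT24 and SLOT25 overlap.
That's a conflict, so the schedule is not conflict-free.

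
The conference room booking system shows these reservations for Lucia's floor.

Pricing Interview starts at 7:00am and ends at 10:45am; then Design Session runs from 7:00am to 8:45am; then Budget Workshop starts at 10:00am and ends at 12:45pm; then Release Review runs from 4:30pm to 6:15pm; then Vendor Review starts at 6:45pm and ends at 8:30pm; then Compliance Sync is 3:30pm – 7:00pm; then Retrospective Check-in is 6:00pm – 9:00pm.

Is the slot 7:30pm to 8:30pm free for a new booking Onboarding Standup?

Pricing Interview: ends 10:45am at or before Onboarding Standup starts 7:30pm → clear.
Design Session: ends 8:45am at or before Onboarding Standup starts 7:30pm → clear.
Budget Workshop: ends 12:45pm at or before Onboarding Standup starts 7:30pm → clear.
Compliance Sync: ends 7:00pm at or before Onboarding Standup starts 7:30pm → clear.
Release Review: ends 6:15pm at or before Onboarding Standup starts 7:30pm → clear.
Retrospective Check-in: starts 6:00pm before Onboarding Standup ends 8:30pm, and ends 9:00pm after Onboarding Standup starts 7:30pm → overlap.
Vendor Review: starts 6:45pm before Onboarding Standup ends 8:30pm, and ends 8:30pm after Onboarding Standup starts 7:30pm → overlap.
Onboarding Standup overlaps Vendor Review, Retrospective Check-in.

No — it overlaps Retrospective Check-in, Vendor Review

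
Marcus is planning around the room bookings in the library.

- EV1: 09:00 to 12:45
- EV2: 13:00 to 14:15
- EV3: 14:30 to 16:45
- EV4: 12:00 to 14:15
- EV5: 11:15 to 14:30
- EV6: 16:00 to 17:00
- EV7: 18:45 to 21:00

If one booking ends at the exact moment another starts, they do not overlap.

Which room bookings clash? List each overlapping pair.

EV1 & EV4, EV1 & EV5, EV2 & EV4, EV2 & EV5, EV3 & EV6, EV4 & EV5

Sorted by start: EV1, EV5, EV4, EV2, EV3, EV6, EV7.
EV5 starts before EV1 ends → EV1 and EV5 overlap.
EV4 starts before EV1 ends → EV1 and EV4 overlap.
EV2 starts after EV1 ends, so EV1 has no further overlaps.
EV4 starts before EV5 ends → EV5 and EV4 overlap.
EV2 starts before EV5 ends → EV5 and EV2 overlap.
EV3 starts exactly when EV5 ends (back-to-back, no overlap), so EV5 has no further overlaps.
EV2 starts before EV4 ends → EV4 and EV2 overlap.
EV3 starts after EV4 ends, so EV4 has no further overlaps.
EV3 starts after EV2 ends, so EV2 has no further overlaps.
EV6 starts before EV3 ends → EV3 and EV6 overlap.
EV7 starts after EV3 ends.
EV7 starts after EV6 ends.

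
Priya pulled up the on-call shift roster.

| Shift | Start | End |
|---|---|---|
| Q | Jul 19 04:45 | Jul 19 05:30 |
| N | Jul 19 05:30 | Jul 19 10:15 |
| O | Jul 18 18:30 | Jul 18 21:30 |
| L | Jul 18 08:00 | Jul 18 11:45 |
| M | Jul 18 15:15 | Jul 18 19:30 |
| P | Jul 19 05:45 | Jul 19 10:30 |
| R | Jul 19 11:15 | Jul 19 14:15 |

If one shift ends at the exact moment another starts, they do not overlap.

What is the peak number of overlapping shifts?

2

Sweep the timeline, counting +1 at each start and −1 at each end (ends before starts at a tie):
Jul 18 08:00 start L → 1
Jul 18 11:45 end L → 0
Jul 18 15:15 start M → 1
Jul 18 18:30 start O → 2
Jul 18 19:30 end M → 1
Jul 18 21:30 end O → 0
Jul 19 04:45 start Q → 1
Jul 19 05:30 end Q → 0
Jul 19 05:30 start N → 1
Jul 19 05:45 start P → 2
Jul 19 10:15 end N → 1
Jul 19 10:30 end P → 0
Jul 19 11:15 start R → 1
Jul 19 14:15 end R → 0
Peak is 2, at Jul 18 18:30 (M, O).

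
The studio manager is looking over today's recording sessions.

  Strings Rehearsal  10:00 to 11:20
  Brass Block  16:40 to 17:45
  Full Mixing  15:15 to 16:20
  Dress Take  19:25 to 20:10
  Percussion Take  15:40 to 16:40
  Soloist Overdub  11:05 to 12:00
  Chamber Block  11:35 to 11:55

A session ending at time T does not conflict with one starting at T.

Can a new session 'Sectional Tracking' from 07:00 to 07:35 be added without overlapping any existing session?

Yes — the slot is free

Strings Rehearsal: starts 10:00 at or after Sectional Tracking ends 07:35 → clear.
Soloist Overdub: starts 11:05 at or after Sectional Tracking ends 07:35 → clear.
Chamber Block: starts 11:35 at or after Sectional Tracking ends 07:35 → clear.
Full Mixing: starts 15:15 at or after Sectional Tracking ends 07:35 → clear.
Percussion Take: starts 15:40 at or after Sectional Tracking ends 07:35 → clear.
Brass Block: starts 16:40 at or after Sectional Tracking ends 07:35 → clear.
Dress Take: starts 19:25 at or after Sectional Tracking ends 07:35 → clear.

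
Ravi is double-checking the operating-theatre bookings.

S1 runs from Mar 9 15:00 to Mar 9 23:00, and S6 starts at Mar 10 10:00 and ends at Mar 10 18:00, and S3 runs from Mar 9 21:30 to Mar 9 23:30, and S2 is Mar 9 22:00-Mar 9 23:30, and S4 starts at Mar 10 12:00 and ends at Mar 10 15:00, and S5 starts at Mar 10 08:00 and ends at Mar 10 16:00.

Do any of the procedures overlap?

Sorted by start: S1, S3, S2, S5, S6, S4.
S3 starts before S1 ends → S1 and S3 overlap.
That's a conflict, so the schedule is not conflict-free.

Yes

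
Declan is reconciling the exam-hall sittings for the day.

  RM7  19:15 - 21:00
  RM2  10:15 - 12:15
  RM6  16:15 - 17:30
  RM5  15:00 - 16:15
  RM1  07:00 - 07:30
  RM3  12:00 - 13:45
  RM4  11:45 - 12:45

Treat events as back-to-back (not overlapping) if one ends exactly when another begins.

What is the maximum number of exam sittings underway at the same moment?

Sweep the timeline, counting +1 at each start and −1 at each end (ends before starts at a tie):
07:00 start RM1 → 1
07:30 end RM1 → 0
10:15 start RM2 → 1
11:45 start RM4 → 2
12:00 start RM3 → 3
12:15 end RM2 → 2
12:45 end RM4 → 1
13:45 end RM3 → 0
15:00 start RM5 → 1
16:15 end RM5 → 0
16:15 start RM6 → 1
17:30 end RM6 → 0
19:15 start RM7 → 1
21:00 end RM7 → 0
Peak is 3, at 12:00 (RM2, RM3, RM4).

3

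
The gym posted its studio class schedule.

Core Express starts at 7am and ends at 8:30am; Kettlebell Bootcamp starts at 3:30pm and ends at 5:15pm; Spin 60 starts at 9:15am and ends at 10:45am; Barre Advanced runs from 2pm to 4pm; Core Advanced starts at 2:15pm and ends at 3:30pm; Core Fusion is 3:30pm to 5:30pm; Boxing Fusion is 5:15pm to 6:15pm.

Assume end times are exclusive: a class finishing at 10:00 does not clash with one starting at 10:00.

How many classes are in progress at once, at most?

Walk through starts and ends in time order (an end at T is processed before a start at T):
7am start Core Express → 1
8:30am end Core Express → 0
9:15am start Spin 60 → 1
10:45am end Spin 60 → 0
2pm start Barre Advanced → 1
2:15pm start Core Advanced → 2
3:30pm end Core Advanced → 1
3:30pm start Core Fusion → 2
3:30pm start Kettlebell Bootcamp → 3
4pm end Barre Advanced → 2
5:15pm end Kettlebell Bootcamp → 1
5:15pm start Boxing Fusion → 2
5:30pm end Core Fusion → 1
6:15pm end Boxing Fusion → 0
Peak is 3, at 3:30pm (Barre Advanced, Core Fusion, Kettlebell Bootcamp).

3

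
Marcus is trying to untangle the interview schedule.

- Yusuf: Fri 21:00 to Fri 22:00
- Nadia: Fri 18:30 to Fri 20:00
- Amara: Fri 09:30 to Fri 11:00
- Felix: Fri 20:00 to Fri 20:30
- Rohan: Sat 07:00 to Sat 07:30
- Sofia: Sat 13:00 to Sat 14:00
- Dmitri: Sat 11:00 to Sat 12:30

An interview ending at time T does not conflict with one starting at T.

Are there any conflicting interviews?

Two intervals overlap when each starts before the other ends.
Sorted by start: Amara, Nadia, Felix, Yusuf, Rohan, Dmitri, Sofia.
Nadia starts after Amara ends, so nothing later overlaps Amara either.
Felix starts exactly when Nadia ends (back-to-back, no overlap), so nothing later overlaps Nadia either.
Yusuf starts after Felix ends, so nothing later overlaps Felix either.
Rohan starts after Yusuf ends, so nothing later overlaps Yusuf either.
Dmitri starts after Rohan ends, so nothing later overlaps Rohan either.
Sofia starts after Dmitri ends.
Every pair is clear; the schedule has no overlaps.

No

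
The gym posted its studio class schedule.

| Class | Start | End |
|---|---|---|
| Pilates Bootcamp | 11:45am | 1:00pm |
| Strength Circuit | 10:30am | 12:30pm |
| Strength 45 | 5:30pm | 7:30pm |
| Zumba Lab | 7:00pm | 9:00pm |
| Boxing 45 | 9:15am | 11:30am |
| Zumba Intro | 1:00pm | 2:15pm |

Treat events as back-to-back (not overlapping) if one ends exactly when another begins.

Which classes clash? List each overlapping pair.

Check each pair: they overlap iff neither finishes before the other starts.
Sorted by start: Boxing 45, Strength Circuit, Pilates Bootcamp, Zumba Intro, Strength 45, Zumba Lab.
Strength Circuit starts before Boxing 45 ends → Boxing 45 and Strength Circuit overlap.
Pilates Bootcamp starts after Boxing 45 ends; Boxing 45 is clear from here.
Pilates Bootcamp starts before Strength Circuit ends → Strength Circuit and Pilates Bootcamp overlap.
Zumba Intro starts after Strength Circuit ends; Strength Circuit is clear from here.
Zumba Intro starts exactly when Pilates Bootcamp ends (back-to-back, no overlap); Pilates Bootcamp is clear from here.
Strength 45 starts after Zumba Intro ends; Zumba Intro is clear from here.
Zumba Lab starts before Strength 45 ends → Strength 45 and Zumba Lab overlap.

Boxing 45 & Strength Circuit, Pilates Bootcamp & Strength Circuit, Strength 45 & Zumba Lab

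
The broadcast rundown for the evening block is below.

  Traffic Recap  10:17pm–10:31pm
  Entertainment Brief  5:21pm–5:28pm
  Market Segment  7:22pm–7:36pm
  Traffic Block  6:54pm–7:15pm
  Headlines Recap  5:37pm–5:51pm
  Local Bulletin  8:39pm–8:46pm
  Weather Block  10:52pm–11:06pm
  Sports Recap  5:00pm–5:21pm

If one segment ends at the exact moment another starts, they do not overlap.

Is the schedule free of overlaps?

Yes

Sorted by start: Sports Recap, Entertainment Brief, Headlines Recap, Traffic Block, Market Segment, Local Bulletin, Traffic Recap, Weather Block.
Entertainment Brief starts exactly when Sports Recap ends (back-to-back, no overlap); Sports Recap is clear from here.
Headlines Recap starts after Entertainment Brief ends; Entertainment Brief is clear from here.
Traffic Block starts after Headlines Recap ends; Headlines Recap is clear from here.
Market Segment starts after Traffic Block ends; Traffic Block is clear from here.
Local Bulletin starts after Market Segment ends; Market Segment is clear from here.
Traffic Recap starts after Local Bulletin ends; Local Bulletin is clear from here.
Weather Block starts after Traffic Recap ends.
Every pair is clear; the schedule has no overlaps.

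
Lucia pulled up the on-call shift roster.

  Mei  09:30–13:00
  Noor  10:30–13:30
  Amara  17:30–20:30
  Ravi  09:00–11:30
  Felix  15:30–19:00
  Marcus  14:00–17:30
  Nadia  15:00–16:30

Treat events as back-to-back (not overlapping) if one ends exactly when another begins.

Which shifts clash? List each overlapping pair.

Sorted by start: Ravi, Mei, Noor, Marcus, Nadia, Felix, Amara.
Mei starts before Ravi ends → Ravi and Mei overlap.
Noor starts before Ravi ends → Ravi and Noor overlap.
Marcus starts after Ravi ends; Ravi is clear from here.
Noor starts before Mei ends → Mei and Noor overlap.
Marcus starts after Mei ends; Mei is clear from here.
Marcus starts after Noor ends; Noor is clear from here.
Nadia starts before Marcus ends → Marcus and Nadia overlap.
Felix starts before Marcus ends → Marcus and Felix overlap.
Amara starts exactly when Marcus ends (back-to-back, no overlap).
Felix starts before Nadia ends → Nadia and Felix overlap.
Amara starts after Nadia ends.
Amara starts before Felix ends → Felix and Amara overlap.

Amara & Felix, Felix & Marcus, Felix & Nadia, Marcus & Nadia, Mei & Noor, Mei & Ravi, Noor & Ravi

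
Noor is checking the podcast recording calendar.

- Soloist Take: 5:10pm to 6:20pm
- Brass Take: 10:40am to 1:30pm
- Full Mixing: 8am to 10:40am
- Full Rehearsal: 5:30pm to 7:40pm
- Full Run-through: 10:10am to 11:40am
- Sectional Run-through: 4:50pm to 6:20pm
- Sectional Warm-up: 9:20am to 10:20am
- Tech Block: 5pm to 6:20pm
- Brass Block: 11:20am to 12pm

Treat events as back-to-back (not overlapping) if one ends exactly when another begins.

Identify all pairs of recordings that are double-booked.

Brass Block & Brass Take, Brass Block & Full Run-through, Brass Take & Full Run-through, Full Mixing & Full Run-through, Full Mixing & Sectional Warm-up, Full Rehearsal & Sectional Run-through, Full Rehearsal & Soloist Take, Full Rehearsal & Tech Block, Full Run-through & Sectional Warm-up, Sectional Run-through & Soloist Take, Sectional Run-through & Tech Block, Soloist Take & Tech Block

Sorted by start: Full Mixing, Sectional Warm-up, Full Run-through, Brass Take, Brass Block, Sectional Run-through, Tech Block, Soloist Take, Full Rehearsal.
Sectional Warm-up starts before Full Mixing ends → Full Mixing and Sectional Warm-up overlap.
Full Run-through starts before Full Mixing ends → Full Mixing and Full Run-through overlap.
Brass Take starts exactly when Full Mixing ends (back-to-back, no overlap), so nothing later overlaps Full Mixing either.
Full Run-through starts before Sectional Warm-up ends → Sectional Warm-up and Full Run-through overlap.
Brass Take starts after Sectional Warm-up ends, so nothing later overlaps Sectional Warm-up either.
Brass Take starts before Full Run-through ends → Full Run-through and Brass Take overlap.
Brass Block starts before Full Run-through ends → Full Run-through and Brass Block overlap.
Sectional Run-through starts after Full Run-through ends, so nothing later overlaps Full Run-through either.
Brass Block starts before Brass Take ends → Brass Take and Brass Block overlap.
Sectional Run-through starts after Brass Take ends, so nothing later overlaps Brass Take either.
Sectional Run-through starts after Brass Block ends, so nothing later overlaps Brass Block either.
Tech Block starts before Sectional Run-through ends → Sectional Run-through and Tech Block overlap.
Soloist Take starts before Sectional Run-through ends → Sectional Run-through and Soloist Take overlap.
Full Rehearsal starts before Sectional Run-through ends → Sectional Run-through and Full Rehearsal overlap.
Soloist Take starts before Tech Block ends → Tech Block and Soloist Take overlap.
Full Rehearsal starts before Tech Block ends → Tech Block and Full Rehearsal overlap.
Full Rehearsal starts before Soloist Take ends → Soloist Take and Full Rehearsal overlap.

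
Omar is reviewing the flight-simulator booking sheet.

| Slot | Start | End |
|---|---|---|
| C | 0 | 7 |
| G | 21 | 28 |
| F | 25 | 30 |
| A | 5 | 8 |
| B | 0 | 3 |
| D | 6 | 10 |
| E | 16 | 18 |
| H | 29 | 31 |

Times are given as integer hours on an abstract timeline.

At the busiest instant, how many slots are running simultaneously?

3

Sweep the timeline, counting +1 at each start and −1 at each end (ends before starts at a tie):
0 start B → 1
0 start C → 2
3 end B → 1
5 start A → 2
6 start D → 3
7 end C → 2
8 end A → 1
10 end D → 0
16 start E → 1
18 end E → 0
21 start G → 1
25 start F → 2
28 end G → 1
29 start H → 2
30 end F → 1
31 end H → 0
Peak is 3, at 6 (A, C, D).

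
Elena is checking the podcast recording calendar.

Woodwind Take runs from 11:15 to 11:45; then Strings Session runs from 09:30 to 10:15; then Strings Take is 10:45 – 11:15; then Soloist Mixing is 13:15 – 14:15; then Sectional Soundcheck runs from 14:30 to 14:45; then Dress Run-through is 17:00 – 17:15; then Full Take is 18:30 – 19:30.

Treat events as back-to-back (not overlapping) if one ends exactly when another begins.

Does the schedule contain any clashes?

No

Sorted by start: Strings Session, Strings Take, Woodwind Take, Soloist Mixing, Sectional Soundcheck, Dress Run-through, Full Take.
Strings Take starts after Strings Session ends, so nothing later overlaps Strings Session either.
Woodwind Take starts exactly when Strings Take ends (back-to-back, no overlap), so nothing later overlaps Strings Take either.
Soloist Mixing starts after Woodwind Take ends, so nothing later overlaps Woodwind Take either.
Sectional Soundcheck starts after Soloist Mixing ends, so nothing later overlaps Soloist Mixing either.
Dress Run-through starts after Sectional Soundcheck ends, so nothing later overlaps Sectional Soundcheck either.
Full Take starts after Dress Run-through ends.
Every pair is clear; the schedule has no overlaps.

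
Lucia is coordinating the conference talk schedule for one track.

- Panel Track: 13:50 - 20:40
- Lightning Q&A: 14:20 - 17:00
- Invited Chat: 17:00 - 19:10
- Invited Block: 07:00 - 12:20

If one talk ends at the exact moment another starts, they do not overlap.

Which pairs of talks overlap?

Two intervals overlap when each starts before the other ends.
Sorted by start: Invited Block, Panel Track, Lightning Q&A, Invited Chat.
Panel Track starts after Invited Block ends, so Invited Block has no further overlaps.
Lightning Q&A starts before Panel Track ends → Panel Track and Lightning Q&A overlap.
Invited Chat starts before Panel Track ends → Panel Track and Invited Chat overlap.
Invited Chat starts exactly when Lightning Q&A ends (back-to-back, no overlap).

Invited Chat & Panel Track, Lightning Q&A & Panel Track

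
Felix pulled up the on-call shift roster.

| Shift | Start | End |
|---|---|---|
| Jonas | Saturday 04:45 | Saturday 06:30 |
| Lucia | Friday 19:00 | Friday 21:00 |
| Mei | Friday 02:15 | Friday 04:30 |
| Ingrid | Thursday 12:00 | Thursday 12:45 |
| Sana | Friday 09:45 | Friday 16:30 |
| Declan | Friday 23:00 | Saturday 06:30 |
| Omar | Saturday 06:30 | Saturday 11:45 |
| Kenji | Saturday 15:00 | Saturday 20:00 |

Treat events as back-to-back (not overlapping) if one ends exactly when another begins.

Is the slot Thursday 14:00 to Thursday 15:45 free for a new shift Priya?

Yes — the slot is free

Ingrid: ends Thursday 12:45 at or before Priya starts Thursday 14:00 → clear.
Mei: starts Friday 02:15 at or after Priya ends Thursday 15:45 → clear.
Sana: starts Friday 09:45 at or after Priya ends Thursday 15:45 → clear.
Lucia: starts Friday 19:00 at or after Priya ends Thursday 15:45 → clear.
Declan: starts Friday 23:00 at or after Priya ends Thursday 15:45 → clear.
Jonas: starts Saturday 04:45 at or after Priya ends Thursday 15:45 → clear.
Omar: starts Saturday 06:30 at or after Priya ends Thursday 15:45 → clear.
Kenji: starts Saturday 15:00 at or after Priya ends Thursday 15:45 → clear.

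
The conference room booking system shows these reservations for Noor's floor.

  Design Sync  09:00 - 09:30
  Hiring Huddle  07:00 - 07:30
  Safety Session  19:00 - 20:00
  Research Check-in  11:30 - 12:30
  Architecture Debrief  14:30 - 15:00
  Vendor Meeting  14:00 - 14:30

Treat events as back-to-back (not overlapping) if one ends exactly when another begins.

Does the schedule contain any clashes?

No

Sorted by start: Hiring Huddle, Design Sync, Research Check-in, Vendor Meeting, Architecture Debrief, Safety Session.
Design Sync starts after Hiring Huddle ends — done with Hiring Huddle.
Research Check-in starts after Design Sync ends — done with Design Sync.
Vendor Meeting starts after Research Check-in ends — done with Research Check-in.
Architecture Debrief starts exactly when Vendor Meeting ends (back-to-back, no overlap) — done with Vendor Meeting.
Safety Session starts after Architecture Debrief ends.
Every pair is clear; the schedule has no overlaps.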